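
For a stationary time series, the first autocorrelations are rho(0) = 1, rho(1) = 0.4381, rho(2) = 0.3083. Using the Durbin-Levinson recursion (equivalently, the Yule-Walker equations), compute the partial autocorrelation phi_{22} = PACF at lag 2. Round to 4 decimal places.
\phi_{22} = 0.1440

The PACF at lag k is phi_{kk}, the last component of the solution
to the Yule-Walker system G_k phi = r_k where
  (G_k)_{ij} = rho(|i - j|), (r_k)_i = rho(i), i,j = 1..k.
Equivalently, Durbin-Levinson gives phi_{kk} iteratively:
  phi_{11} = rho(1)
  phi_{kk} = [rho(k) - sum_{j=1..k-1} phi_{k-1,j} rho(k-j)]
            / [1 - sum_{j=1..k-1} phi_{k-1,j} rho(j)],
  phi_{k,j} = phi_{k-1,j} - phi_{kk} phi_{k-1,k-j},  j = 1..k-1.
Step k = 1:
  phi_11 = rho(1) = 0.4381.
Step k = 2:
  phi_22 = [rho(2) - phi_11 rho(1)] / [1 - phi_11 rho(1)] = [0.3083 - (0.4381)(0.4381)] / [1 - (0.4381)(0.4381)]
         = 0.11636839 / 0.80806839 = 0.144.
Therefore phi_{22} = 0.1440.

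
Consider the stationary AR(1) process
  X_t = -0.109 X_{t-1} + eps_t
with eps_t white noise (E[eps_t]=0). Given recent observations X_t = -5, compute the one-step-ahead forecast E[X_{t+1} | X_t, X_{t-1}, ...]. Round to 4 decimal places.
E[X_{t+1} \mid \mathcal F_t] = 0.5450

For an AR(p) model X_t = c + sum_i phi_i X_{t-i} + eps_t, the
one-step-ahead conditional mean is
  E[X_{t+1} | X_t, ...] = c + sum_i phi_i X_{t+1-i}.
Substitute known values:
  E[X_{t+1} | ...] = (-0.109) * (-5)
                   = 0.5450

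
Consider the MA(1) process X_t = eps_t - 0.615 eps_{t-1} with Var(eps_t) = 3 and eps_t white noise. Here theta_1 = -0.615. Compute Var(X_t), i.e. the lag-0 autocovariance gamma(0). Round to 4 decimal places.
\gamma(0) = 4.1347

For an MA(q) process X_t = eps_t + sum_i theta_i eps_{t-i} with
Var(eps_t) = sigma^2, the variance is
  gamma(0) = sigma^2 * (1 + sum_i theta_i^2).
  sum_i theta_i^2 = (-0.615)^2 = 0.378225.
  gamma(0) = 3 * (1 + 0.378225) = 3 * 1.378225 = 4.134675, which rounds to 4.1347.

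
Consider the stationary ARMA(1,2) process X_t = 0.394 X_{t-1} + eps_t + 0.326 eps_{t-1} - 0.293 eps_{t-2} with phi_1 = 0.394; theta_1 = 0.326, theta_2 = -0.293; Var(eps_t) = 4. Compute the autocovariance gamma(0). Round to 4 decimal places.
\gamma(0) = 6.0740

Multiply the model equation by X_{t-k} and take expectations. With theta_0 = psi_0 = 1 and psi_j the MA(infinity) weights, this gives
  gamma(k) - sum_i phi_i gamma(k-i) = c_k,
  c_k = sigma^2 * sum_{j=k..q} theta_j psi_{j-k}   (c_k = 0 for k > q),
using gamma(-m) = gamma(m).
psi-weights needed (psi_j = theta_j + sum_i phi_i psi_{j-i}):
  psi_1 = theta_1 + phi_1 = 0.326 + (0.394) = 0.72
  psi_2 = theta_2 + phi_1 psi_1 = -0.293 + (0.394)(0.72) = -0.00932
Right-hand sides:
  c_0 = sigma^2 (1 + theta_1 psi_1 + theta_2 psi_2) = 4 * (1 + (0.326)(0.72) + (-0.293)(-0.00932)) = 4 * 1.237451 = 4.949803
  c_1 = sigma^2 (theta_1 + theta_2 psi_1) = 4 * (0.326 + (-0.293)(0.72)) = 0.46016
  c_2 = sigma^2 theta_2 = 4 * (-0.293) = -1.172
Equations for k = 0 and k = 1 (AR order 1):
  gamma(0) = phi_1 gamma(1) + c_0
  gamma(1) = phi_1 gamma(0) + c_1
Substituting the second into the first: gamma(0) (1 - phi_1^2) = c_0 + phi_1 c_1, so
  gamma(0) = (c_0 + phi_1 c_1) / (1 - phi_1^2) = (4.949803 + (0.394)(0.46016)) / (1 - (0.394)^2) = 5.131106 / 0.844764 = 6.074011.
Therefore gamma(0) = 6.0740 (to 4 decimal places).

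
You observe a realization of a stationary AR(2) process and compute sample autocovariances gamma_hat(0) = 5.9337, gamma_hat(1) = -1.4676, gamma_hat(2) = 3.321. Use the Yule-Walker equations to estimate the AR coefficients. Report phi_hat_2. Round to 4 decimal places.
\hat\phi_{2} = 0.5310

The Yule-Walker equations for an AR(p) process read, in matrix form,
  Gamma_p phi = r_p,   with   (Gamma_p)_{ij} = gamma(|i - j|),
                       (r_p)_i = gamma(i),   i,j = 1..p.
Substitute the sample gammas (Toeplitz matrix and right-hand side of size 2):
  Gamma_p = [[5.9337, -1.4676], [-1.4676, 5.9337]]
  r_p     = [-1.4676, 3.321]
Written out:
  5.9337 phi_1 - 1.4676 phi_2 = -1.4676
  -1.4676 phi_1 + 5.9337 phi_2 = 3.321
Solve by Cramer's rule:
  det = gamma(0)^2 - gamma(1)^2 = (5.9337)^2 - (-1.4676)^2 = 35.20879569 - 2.15384976 = 33.05494593
  phi_hat_1 = [gamma(1) gamma(0) - gamma(1) gamma(2)] / det = [(-1.4676)(5.9337) - (-1.4676)(3.321)] / 33.05494593 = -3.83439852 / 33.05494593 = -0.116
  phi_hat_2 = [gamma(0) gamma(2) - gamma(1)^2] / det = [(5.9337)(3.321) - (-1.4676)^2] / 33.05494593 = 17.55196794 / 33.05494593 = 0.531
So phi_hat = [-0.1160, 0.5310].
Therefore phi_hat_2 = 0.5310.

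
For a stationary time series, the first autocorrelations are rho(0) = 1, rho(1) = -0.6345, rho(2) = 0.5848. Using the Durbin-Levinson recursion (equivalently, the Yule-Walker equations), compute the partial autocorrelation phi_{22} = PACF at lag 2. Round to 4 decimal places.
\phi_{22} = 0.3050

The PACF at lag k is phi_{kk}, the last component of the solution
to the Yule-Walker system G_k phi = r_k where
  (G_k)_{ij} = rho(|i - j|), (r_k)_i = rho(i), i,j = 1..k.
Equivalently, Durbin-Levinson gives phi_{kk} iteratively:
  phi_{11} = rho(1)
  phi_{kk} = [rho(k) - sum_{j=1..k-1} phi_{k-1,j} rho(k-j)]
            / [1 - sum_{j=1..k-1} phi_{k-1,j} rho(j)],
  phi_{k,j} = phi_{k-1,j} - phi_{kk} phi_{k-1,k-j},  j = 1..k-1.
Step k = 1:
  phi_11 = rho(1) = -0.6345.
Step k = 2:
  phi_22 = [rho(2) - phi_11 rho(1)] / [1 - phi_11 rho(1)] = [0.5848 - (-0.6345)(-0.6345)] / [1 - (-0.6345)(-0.6345)]
         = 0.18220975 / 0.59740975 = 0.305.
Therefore phi_{22} = 0.3050.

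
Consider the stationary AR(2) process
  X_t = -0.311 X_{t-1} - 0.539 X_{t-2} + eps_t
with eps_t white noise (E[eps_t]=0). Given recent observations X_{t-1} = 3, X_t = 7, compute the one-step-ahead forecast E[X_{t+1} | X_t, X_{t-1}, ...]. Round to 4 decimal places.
E[X_{t+1} \mid \mathcal F_t] = -3.7940

For an AR(p) model X_t = c + sum_i phi_i X_{t-i} + eps_t, the
one-step-ahead conditional mean is
  E[X_{t+1} | X_t, ...] = c + sum_i phi_i X_{t+1-i}.
Substitute known values:
  E[X_{t+1} | ...] = (-0.311) * (7) + (-0.539) * (3)
                   = -3.7940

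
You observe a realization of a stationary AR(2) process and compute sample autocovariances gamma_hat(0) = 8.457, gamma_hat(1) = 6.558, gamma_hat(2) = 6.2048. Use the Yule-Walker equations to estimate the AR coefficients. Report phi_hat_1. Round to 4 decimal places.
\hat\phi_{1} = 0.5180

The Yule-Walker equations for an AR(p) process read, in matrix form,
  Gamma_p phi = r_p,   with   (Gamma_p)_{ij} = gamma(|i - j|),
                       (r_p)_i = gamma(i),   i,j = 1..p.
Substitute the sample gammas (Toeplitz matrix and right-hand side of size 2):
  Gamma_p = [[8.457, 6.558], [6.558, 8.457]]
  r_p     = [6.558, 6.2048]
Written out:
  8.457 phi_1 + 6.558 phi_2 = 6.558
  6.558 phi_1 + 8.457 phi_2 = 6.2048
Solve by Cramer's rule:
  det = gamma(0)^2 - gamma(1)^2 = (8.457)^2 - (6.558)^2 = 71.520849 - 43.007364 = 28.513485
  phi_hat_1 = [gamma(1) gamma(0) - gamma(1) gamma(2)] / det = [(6.558)(8.457) - (6.558)(6.2048)] / 28.513485 = 14.7699276 / 28.513485 = 0.518
  phi_hat_2 = [gamma(0) gamma(2) - gamma(1)^2] / det = [(8.457)(6.2048) - (6.558)^2] / 28.513485 = 9.4666296 / 28.513485 = 0.332
So phi_hat = [0.5180, 0.3320].
Therefore phi_hat_1 = 0.5180.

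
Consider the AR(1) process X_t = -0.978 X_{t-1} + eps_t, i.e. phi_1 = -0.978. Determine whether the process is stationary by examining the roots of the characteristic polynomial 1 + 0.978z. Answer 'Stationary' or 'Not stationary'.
\text{Stationary}

The AR(p) characteristic polynomial is P(z) = 1 + 0.978z.
Stationarity requires all roots to lie outside the unit circle, i.e. |z| > 1 for every root.
This is linear in z: 1 + (0.978) z = 0  =>  z = -1/(0.978) = -1.022495,  |z| = 1.022495.
Moduli of all roots: 1.0225.
All moduli strictly greater than 1? Yes.
Verdict: Stationary.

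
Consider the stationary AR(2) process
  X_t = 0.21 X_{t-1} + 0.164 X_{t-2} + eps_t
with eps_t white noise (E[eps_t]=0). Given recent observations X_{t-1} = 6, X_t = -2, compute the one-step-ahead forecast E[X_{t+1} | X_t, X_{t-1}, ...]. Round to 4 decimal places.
E[X_{t+1} \mid \mathcal F_t] = 0.5640

For an AR(p) model X_t = c + sum_i phi_i X_{t-i} + eps_t, the
one-step-ahead conditional mean is
  E[X_{t+1} | X_t, ...] = c + sum_i phi_i X_{t+1-i}.
Substitute known values:
  E[X_{t+1} | ...] = (0.21) * (-2) + (0.164) * (6)
                   = 0.5640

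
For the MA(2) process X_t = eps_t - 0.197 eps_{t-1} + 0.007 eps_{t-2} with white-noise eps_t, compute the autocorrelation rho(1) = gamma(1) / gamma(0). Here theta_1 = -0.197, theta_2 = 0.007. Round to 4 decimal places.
\rho(1) = -0.1910

For an MA(q) process with theta_0 = 1, the autocovariance is
  gamma(k) = sigma^2 * sum_{i=0..q-k} theta_i * theta_{i+k},
and rho(k) = gamma(k) / gamma(0). Sigma^2 cancels.
  numerator   = (1)*(-0.197) + (-0.197)*(0.007) = -0.198379.
  denominator = (1)^2 + (-0.197)^2 + (0.007)^2 = 1.038858.
  rho(1) = -0.198379 / 1.038858 = -0.1910.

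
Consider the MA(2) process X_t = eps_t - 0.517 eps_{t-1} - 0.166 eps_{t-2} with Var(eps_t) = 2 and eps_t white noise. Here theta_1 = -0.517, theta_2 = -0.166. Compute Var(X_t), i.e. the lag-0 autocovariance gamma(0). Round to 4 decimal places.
\gamma(0) = 2.5897

For an MA(q) process X_t = eps_t + sum_i theta_i eps_{t-i} with
Var(eps_t) = sigma^2, the variance is
  gamma(0) = sigma^2 * (1 + sum_i theta_i^2).
  sum_i theta_i^2 = (-0.517)^2 + (-0.166)^2 = 0.267289 + 0.027556 = 0.294845.
  gamma(0) = 2 * (1 + 0.294845) = 2 * 1.294845 = 2.58969, which rounds to 2.5897.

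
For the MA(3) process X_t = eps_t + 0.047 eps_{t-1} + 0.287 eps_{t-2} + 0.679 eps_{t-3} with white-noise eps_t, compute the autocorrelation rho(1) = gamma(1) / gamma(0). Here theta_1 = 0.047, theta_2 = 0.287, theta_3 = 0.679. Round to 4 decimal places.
\rho(1) = 0.1652

For an MA(q) process with theta_0 = 1, the autocovariance is
  gamma(k) = sigma^2 * sum_{i=0..q-k} theta_i * theta_{i+k},
and rho(k) = gamma(k) / gamma(0). Sigma^2 cancels.
  numerator   = (1)*(0.047) + (0.047)*(0.287) + (0.287)*(0.679) = 0.255362.
  denominator = (1)^2 + (0.047)^2 + (0.287)^2 + (0.679)^2 = 1.545619.
  rho(1) = 0.255362 / 1.545619 = 0.1652.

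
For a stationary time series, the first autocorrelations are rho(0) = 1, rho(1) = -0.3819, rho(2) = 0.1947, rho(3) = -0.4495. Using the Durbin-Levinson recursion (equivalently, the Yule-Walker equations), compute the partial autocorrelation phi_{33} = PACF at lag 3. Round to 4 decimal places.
\phi_{33} = -0.4200

The PACF at lag k is phi_{kk}, the last component of the solution
to the Yule-Walker system G_k phi = r_k where
  (G_k)_{ij} = rho(|i - j|), (r_k)_i = rho(i), i,j = 1..k.
Equivalently, Durbin-Levinson gives phi_{kk} iteratively:
  phi_{11} = rho(1)
  phi_{kk} = [rho(k) - sum_{j=1..k-1} phi_{k-1,j} rho(k-j)]
            / [1 - sum_{j=1..k-1} phi_{k-1,j} rho(j)],
  phi_{k,j} = phi_{k-1,j} - phi_{kk} phi_{k-1,k-j},  j = 1..k-1.
Step k = 1:
  phi_11 = rho(1) = -0.3819.
Step k = 2:
  phi_22 = [rho(2) - phi_11 rho(1)] / [1 - phi_11 rho(1)] = [0.1947 - (-0.3819)(-0.3819)] / [1 - (-0.3819)(-0.3819)]
         = 0.04885239 / 0.85415239 = 0.057194.
  Update: phi_21 = phi_11 - phi_22 phi_11 = -0.3819 - (0.057194)(-0.3819) = -0.360058.
Step k = 3:
  phi_33 = [rho(3) - phi_21 rho(2) - phi_22 rho(1)] / [1 - phi_21 rho(1) - phi_22 rho(2)]
    numerator   = -0.4495 - (-0.360058)(0.1947) - (0.057194)(-0.3819) = -0.3575544
    denominator = 1 - (-0.360058)(-0.3819) - (0.057194)(0.1947) = 0.85135833
  phi_33 = -0.3575544 / 0.85135833 = -0.42.
Therefore phi_{33} = -0.4200.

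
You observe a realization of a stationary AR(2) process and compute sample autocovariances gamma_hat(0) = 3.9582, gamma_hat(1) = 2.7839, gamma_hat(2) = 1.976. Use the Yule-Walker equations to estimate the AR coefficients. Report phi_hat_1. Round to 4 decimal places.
\hat\phi_{1} = 0.6970

The Yule-Walker equations for an AR(p) process read, in matrix form,
  Gamma_p phi = r_p,   with   (Gamma_p)_{ij} = gamma(|i - j|),
                       (r_p)_i = gamma(i),   i,j = 1..p.
Substitute the sample gammas (Toeplitz matrix and right-hand side of size 2):
  Gamma_p = [[3.9582, 2.7839], [2.7839, 3.9582]]
  r_p     = [2.7839, 1.976]
Written out:
  3.9582 phi_1 + 2.7839 phi_2 = 2.7839
  2.7839 phi_1 + 3.9582 phi_2 = 1.976
Solve by Cramer's rule:
  det = gamma(0)^2 - gamma(1)^2 = (3.9582)^2 - (2.7839)^2 = 15.66734724 - 7.75009921 = 7.91724803
  phi_hat_1 = [gamma(1) gamma(0) - gamma(1) gamma(2)] / det = [(2.7839)(3.9582) - (2.7839)(1.976)] / 7.91724803 = 5.51824658 / 7.91724803 = 0.697
  phi_hat_2 = [gamma(0) gamma(2) - gamma(1)^2] / det = [(3.9582)(1.976) - (2.7839)^2] / 7.91724803 = 0.07130399 / 7.91724803 = 0.009
So phi_hat = [0.6970, 0.0090].
Therefore phi_hat_1 = 0.6970.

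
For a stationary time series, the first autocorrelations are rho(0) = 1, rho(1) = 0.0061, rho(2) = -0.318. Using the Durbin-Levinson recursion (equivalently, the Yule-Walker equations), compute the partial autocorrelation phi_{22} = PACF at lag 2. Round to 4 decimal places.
\phi_{22} = -0.3180

The PACF at lag k is phi_{kk}, the last component of the solution
to the Yule-Walker system G_k phi = r_k where
  (G_k)_{ij} = rho(|i - j|), (r_k)_i = rho(i), i,j = 1..k.
Equivalently, Durbin-Levinson gives phi_{kk} iteratively:
  phi_{11} = rho(1)
  phi_{kk} = [rho(k) - sum_{j=1..k-1} phi_{k-1,j} rho(k-j)]
            / [1 - sum_{j=1..k-1} phi_{k-1,j} rho(j)],
  phi_{k,j} = phi_{k-1,j} - phi_{kk} phi_{k-1,k-j},  j = 1..k-1.
Step k = 1:
  phi_11 = rho(1) = 0.0061.
Step k = 2:
  phi_22 = [rho(2) - phi_11 rho(1)] / [1 - phi_11 rho(1)] = [-0.318 - (0.0061)(0.0061)] / [1 - (0.0061)(0.0061)]
         = -0.31803721 / 0.99996279 = -0.318.
Therefore phi_{22} = -0.3180.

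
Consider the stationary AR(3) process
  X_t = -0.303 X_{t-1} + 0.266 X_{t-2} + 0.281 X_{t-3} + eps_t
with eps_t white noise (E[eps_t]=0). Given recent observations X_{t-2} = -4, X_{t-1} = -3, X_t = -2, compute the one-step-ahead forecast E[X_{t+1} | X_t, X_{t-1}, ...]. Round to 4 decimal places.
E[X_{t+1} \mid \mathcal F_t] = -1.3160

For an AR(p) model X_t = c + sum_i phi_i X_{t-i} + eps_t, the
one-step-ahead conditional mean is
  E[X_{t+1} | X_t, ...] = c + sum_i phi_i X_{t+1-i}.
Substitute known values:
  E[X_{t+1} | ...] = (-0.303) * (-2) + (0.266) * (-3) + (0.281) * (-4)
                   = -1.3160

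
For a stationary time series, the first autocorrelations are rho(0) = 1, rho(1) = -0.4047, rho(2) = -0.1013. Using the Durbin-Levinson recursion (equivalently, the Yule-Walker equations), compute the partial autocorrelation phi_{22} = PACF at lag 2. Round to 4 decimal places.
\phi_{22} = -0.3170

The PACF at lag k is phi_{kk}, the last component of the solution
to the Yule-Walker system G_k phi = r_k where
  (G_k)_{ij} = rho(|i - j|), (r_k)_i = rho(i), i,j = 1..k.
Equivalently, Durbin-Levinson gives phi_{kk} iteratively:
  phi_{11} = rho(1)
  phi_{kk} = [rho(k) - sum_{j=1..k-1} phi_{k-1,j} rho(k-j)]
            / [1 - sum_{j=1..k-1} phi_{k-1,j} rho(j)],
  phi_{k,j} = phi_{k-1,j} - phi_{kk} phi_{k-1,k-j},  j = 1..k-1.
Step k = 1:
  phi_11 = rho(1) = -0.4047.
Step k = 2:
  phi_22 = [rho(2) - phi_11 rho(1)] / [1 - phi_11 rho(1)] = [-0.1013 - (-0.4047)(-0.4047)] / [1 - (-0.4047)(-0.4047)]
         = -0.26508209 / 0.83621791 = -0.317.
Therefore phi_{22} = -0.3170.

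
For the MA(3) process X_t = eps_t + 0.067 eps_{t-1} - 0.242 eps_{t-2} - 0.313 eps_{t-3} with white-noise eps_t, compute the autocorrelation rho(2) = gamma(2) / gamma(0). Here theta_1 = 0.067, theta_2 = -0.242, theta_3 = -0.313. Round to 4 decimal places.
\rho(2) = -0.2265

For an MA(q) process with theta_0 = 1, the autocovariance is
  gamma(k) = sigma^2 * sum_{i=0..q-k} theta_i * theta_{i+k},
and rho(k) = gamma(k) / gamma(0). Sigma^2 cancels.
  numerator   = (1)*(-0.242) + (0.067)*(-0.313) = -0.262971.
  denominator = (1)^2 + (0.067)^2 + (-0.242)^2 + (-0.313)^2 = 1.161022.
  rho(2) = -0.262971 / 1.161022 = -0.2265.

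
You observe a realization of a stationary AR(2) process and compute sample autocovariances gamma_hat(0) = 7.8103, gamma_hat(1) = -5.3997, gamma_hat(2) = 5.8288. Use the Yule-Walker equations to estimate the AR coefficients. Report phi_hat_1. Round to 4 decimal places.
\hat\phi_{1} = -0.3360

The Yule-Walker equations for an AR(p) process read, in matrix form,
  Gamma_p phi = r_p,   with   (Gamma_p)_{ij} = gamma(|i - j|),
                       (r_p)_i = gamma(i),   i,j = 1..p.
Substitute the sample gammas (Toeplitz matrix and right-hand side of size 2):
  Gamma_p = [[7.8103, -5.3997], [-5.3997, 7.8103]]
  r_p     = [-5.3997, 5.8288]
Written out:
  7.8103 phi_1 - 5.3997 phi_2 = -5.3997
  -5.3997 phi_1 + 7.8103 phi_2 = 5.8288
Solve by Cramer's rule:
  det = gamma(0)^2 - gamma(1)^2 = (7.8103)^2 - (-5.3997)^2 = 61.00078609 - 29.15676009 = 31.844026
  phi_hat_1 = [gamma(1) gamma(0) - gamma(1) gamma(2)] / det = [(-5.3997)(7.8103) - (-5.3997)(5.8288)] / 31.844026 = -10.69950555 / 31.844026 = -0.336
  phi_hat_2 = [gamma(0) gamma(2) - gamma(1)^2] / det = [(7.8103)(5.8288) - (-5.3997)^2] / 31.844026 = 16.36791655 / 31.844026 = 0.514
So phi_hat = [-0.3360, 0.5140].
Therefore phi_hat_1 = -0.3360.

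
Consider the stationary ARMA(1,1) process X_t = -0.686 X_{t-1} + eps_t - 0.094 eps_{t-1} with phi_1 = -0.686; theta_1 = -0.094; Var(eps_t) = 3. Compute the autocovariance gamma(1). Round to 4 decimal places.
\gamma(1) = -4.7051

Multiply the model equation by X_{t-k} and take expectations. With theta_0 = psi_0 = 1 and psi_j the MA(infinity) weights, this gives
  gamma(k) - sum_i phi_i gamma(k-i) = c_k,
  c_k = sigma^2 * sum_{j=k..q} theta_j psi_{j-k}   (c_k = 0 for k > q),
using gamma(-m) = gamma(m).
psi-weights needed (psi_j = theta_j + sum_i phi_i psi_{j-i}):
  psi_1 = theta_1 + phi_1 = -0.094 + (-0.686) = -0.78
Right-hand sides:
  c_0 = sigma^2 (1 + theta_1 psi_1) = 3 * (1 + (-0.094)(-0.78)) = 3 * 1.07332 = 3.21996
  c_1 = sigma^2 theta_1 = 3 * (-0.094) = -0.282
  c_2 = 0
Equations for k = 0 and k = 1 (AR order 1):
  gamma(0) = phi_1 gamma(1) + c_0
  gamma(1) = phi_1 gamma(0) + c_1
Substituting the second into the first: gamma(0) (1 - phi_1^2) = c_0 + phi_1 c_1, so
  gamma(0) = (c_0 + phi_1 c_1) / (1 - phi_1^2) = (3.21996 + (-0.686)(-0.282)) / (1 - (-0.686)^2) = 3.413412 / 0.529404 = 6.447651.
  gamma(1) = phi_1 gamma(0) + c_1 = (-0.686)(6.447651) + (-0.282) = -4.705088.
Therefore gamma(1) = -4.7051 (to 4 decimal places).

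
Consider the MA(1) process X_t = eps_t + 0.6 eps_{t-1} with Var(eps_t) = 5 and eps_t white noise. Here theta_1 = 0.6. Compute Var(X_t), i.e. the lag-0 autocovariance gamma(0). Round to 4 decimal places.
\gamma(0) = 6.8000

For an MA(q) process X_t = eps_t + sum_i theta_i eps_{t-i} with
Var(eps_t) = sigma^2, the variance is
  gamma(0) = sigma^2 * (1 + sum_i theta_i^2).
  sum_i theta_i^2 = (0.6)^2 = 0.36.
  gamma(0) = 5 * (1 + 0.36) = 5 * 1.36 = 6.8, which rounds to 6.8000.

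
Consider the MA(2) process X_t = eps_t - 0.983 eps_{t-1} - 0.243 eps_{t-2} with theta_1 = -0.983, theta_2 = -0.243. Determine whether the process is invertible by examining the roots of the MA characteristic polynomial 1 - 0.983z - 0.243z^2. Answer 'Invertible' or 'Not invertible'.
\text{Not invertible}

The MA(q) characteristic polynomial is P(z) = 1 - 0.983z - 0.243z^2.
Invertibility requires all roots to lie outside the unit circle, i.e. |z| > 1 for every root.
Set 1 + (-0.983) z + (-0.243) z^2 = 0, i.e. a z^2 + b z + c = 0 with a = -0.243, b = -0.983, c = 1.
Discriminant D = b^2 - 4ac = (-0.983)^2 - 4*(-0.243)*1 = 0.966289 - (-0.972) = 1.938289.
D >= 0, so the roots are real: z = (-b +/- sqrt(D)) / (2a) = (0.983 +/- 1.392224) / (-0.486).
  z_1 = (0.983 + 1.392224) / (-0.486) = -4.8873,   |z_1| = 4.8873.
  z_2 = (0.983 - 1.392224) / (-0.486) = 0.842,   |z_2| = 0.842.
Moduli of all roots: 4.8873, 0.8420.
All moduli strictly greater than 1? No.
Verdict: Not invertible.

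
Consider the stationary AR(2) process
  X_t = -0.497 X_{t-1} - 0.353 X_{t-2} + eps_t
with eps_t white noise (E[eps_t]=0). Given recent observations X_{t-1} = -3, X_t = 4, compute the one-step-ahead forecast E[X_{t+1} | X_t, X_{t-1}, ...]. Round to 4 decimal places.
E[X_{t+1} \mid \mathcal F_t] = -0.9290

For an AR(p) model X_t = c + sum_i phi_i X_{t-i} + eps_t, the
one-step-ahead conditional mean is
  E[X_{t+1} | X_t, ...] = c + sum_i phi_i X_{t+1-i}.
Substitute known values:
  E[X_{t+1} | ...] = (-0.497) * (4) + (-0.353) * (-3)
                   = -0.9290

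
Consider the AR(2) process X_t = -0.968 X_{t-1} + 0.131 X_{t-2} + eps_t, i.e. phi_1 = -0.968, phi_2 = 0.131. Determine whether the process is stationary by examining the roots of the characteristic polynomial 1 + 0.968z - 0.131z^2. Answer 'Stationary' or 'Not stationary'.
\text{Not stationary}

The AR(p) characteristic polynomial is P(z) = 1 + 0.968z - 0.131z^2.
Stationarity requires all roots to lie outside the unit circle, i.e. |z| > 1 for every root.
Set 1 + (0.968) z + (-0.131) z^2 = 0, i.e. a z^2 + b z + c = 0 with a = -0.131, b = 0.968, c = 1.
Discriminant D = b^2 - 4ac = (0.968)^2 - 4*(-0.131)*1 = 0.937024 - (-0.524) = 1.461024.
D >= 0, so the roots are real: z = (-b +/- sqrt(D)) / (2a) = (-0.968 +/- 1.208728) / (-0.262).
  z_1 = (-0.968 + 1.208728) / (-0.262) = -0.9188,   |z_1| = 0.9188.
  z_2 = (-0.968 - 1.208728) / (-0.262) = 8.3081,   |z_2| = 8.3081.
Moduli of all roots: 0.9188, 8.3081.
All moduli strictly greater than 1? No.
Verdict: Not stationary.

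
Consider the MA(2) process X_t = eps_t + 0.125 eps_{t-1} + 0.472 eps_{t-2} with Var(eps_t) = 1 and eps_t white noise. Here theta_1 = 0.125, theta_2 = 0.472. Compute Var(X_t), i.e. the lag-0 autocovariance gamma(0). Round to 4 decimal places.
\gamma(0) = 1.2384

For an MA(q) process X_t = eps_t + sum_i theta_i eps_{t-i} with
Var(eps_t) = sigma^2, the variance is
  gamma(0) = sigma^2 * (1 + sum_i theta_i^2).
  sum_i theta_i^2 = (0.125)^2 + (0.472)^2 = 0.015625 + 0.222784 = 0.238409.
  gamma(0) = 1 * (1 + 0.238409) = 1 * 1.238409 = 1.238409, which rounds to 1.2384.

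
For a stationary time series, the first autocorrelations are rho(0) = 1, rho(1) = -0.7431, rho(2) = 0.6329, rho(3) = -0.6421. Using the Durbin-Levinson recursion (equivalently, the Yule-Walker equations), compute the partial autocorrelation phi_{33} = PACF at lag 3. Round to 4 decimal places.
\phi_{33} = -0.2830

The PACF at lag k is phi_{kk}, the last component of the solution
to the Yule-Walker system G_k phi = r_k where
  (G_k)_{ij} = rho(|i - j|), (r_k)_i = rho(i), i,j = 1..k.
Equivalently, Durbin-Levinson gives phi_{kk} iteratively:
  phi_{11} = rho(1)
  phi_{kk} = [rho(k) - sum_{j=1..k-1} phi_{k-1,j} rho(k-j)]
            / [1 - sum_{j=1..k-1} phi_{k-1,j} rho(j)],
  phi_{k,j} = phi_{k-1,j} - phi_{kk} phi_{k-1,k-j},  j = 1..k-1.
Step k = 1:
  phi_11 = rho(1) = -0.7431.
Step k = 2:
  phi_22 = [rho(2) - phi_11 rho(1)] / [1 - phi_11 rho(1)] = [0.6329 - (-0.7431)(-0.7431)] / [1 - (-0.7431)(-0.7431)]
         = 0.08070239 / 0.44780239 = 0.180219.
  Update: phi_21 = phi_11 - phi_22 phi_11 = -0.7431 - (0.180219)(-0.7431) = -0.609179.
Step k = 3:
  phi_33 = [rho(3) - phi_21 rho(2) - phi_22 rho(1)] / [1 - phi_21 rho(1) - phi_22 rho(2)]
    numerator   = -0.6421 - (-0.609179)(0.6329) - (0.180219)(-0.7431) = -0.12262977
    denominator = 1 - (-0.609179)(-0.7431) - (0.180219)(0.6329) = 0.43325831
  phi_33 = -0.12262977 / 0.43325831 = -0.283.
Therefore phi_{33} = -0.2830.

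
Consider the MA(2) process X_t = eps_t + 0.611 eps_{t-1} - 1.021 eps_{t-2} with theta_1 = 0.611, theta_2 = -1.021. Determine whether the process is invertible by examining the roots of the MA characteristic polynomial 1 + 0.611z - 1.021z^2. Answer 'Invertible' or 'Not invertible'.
\text{Not invertible}

The MA(q) characteristic polynomial is P(z) = 1 + 0.611z - 1.021z^2.
Invertibility requires all roots to lie outside the unit circle, i.e. |z| > 1 for every root.
Set 1 + (0.611) z + (-1.021) z^2 = 0, i.e. a z^2 + b z + c = 0 with a = -1.021, b = 0.611, c = 1.
Discriminant D = b^2 - 4ac = (0.611)^2 - 4*(-1.021)*1 = 0.373321 - (-4.084) = 4.457321.
D >= 0, so the roots are real: z = (-b +/- sqrt(D)) / (2a) = (-0.611 +/- 2.111237) / (-2.042).
  z_1 = (-0.611 + 2.111237) / (-2.042) = -0.7347,   |z_1| = 0.7347.
  z_2 = (-0.611 - 2.111237) / (-2.042) = 1.3331,   |z_2| = 1.3331.
Moduli of all roots: 0.7347, 1.3331.
All moduli strictly greater than 1? No.
Verdict: Not invertible.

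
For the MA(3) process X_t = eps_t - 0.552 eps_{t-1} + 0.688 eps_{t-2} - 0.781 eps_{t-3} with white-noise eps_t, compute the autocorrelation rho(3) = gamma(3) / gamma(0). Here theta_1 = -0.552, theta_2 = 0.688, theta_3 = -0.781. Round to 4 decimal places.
\rho(3) = -0.3271

For an MA(q) process with theta_0 = 1, the autocovariance is
  gamma(k) = sigma^2 * sum_{i=0..q-k} theta_i * theta_{i+k},
and rho(k) = gamma(k) / gamma(0). Sigma^2 cancels.
  numerator   = (1)*(-0.781) = -0.781.
  denominator = (1)^2 + (-0.552)^2 + (0.688)^2 + (-0.781)^2 = 2.388009.
  rho(3) = -0.781 / 2.388009 = -0.3271.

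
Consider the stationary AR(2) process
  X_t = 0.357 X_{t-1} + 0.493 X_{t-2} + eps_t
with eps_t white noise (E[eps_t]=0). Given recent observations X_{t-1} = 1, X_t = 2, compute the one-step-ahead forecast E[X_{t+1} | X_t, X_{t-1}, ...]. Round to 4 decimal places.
E[X_{t+1} \mid \mathcal F_t] = 1.2070

For an AR(p) model X_t = c + sum_i phi_i X_{t-i} + eps_t, the
one-step-ahead conditional mean is
  E[X_{t+1} | X_t, ...] = c + sum_i phi_i X_{t+1-i}.
Substitute known values:
  E[X_{t+1} | ...] = (0.357) * (2) + (0.493) * (1)
                   = 1.2070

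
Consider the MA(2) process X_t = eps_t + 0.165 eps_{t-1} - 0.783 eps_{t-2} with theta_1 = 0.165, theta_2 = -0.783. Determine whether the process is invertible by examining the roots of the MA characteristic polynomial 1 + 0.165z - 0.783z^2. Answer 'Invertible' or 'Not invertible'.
\text{Invertible}

The MA(q) characteristic polynomial is P(z) = 1 + 0.165z - 0.783z^2.
Invertibility requires all roots to lie outside the unit circle, i.e. |z| > 1 for every root.
Set 1 + (0.165) z + (-0.783) z^2 = 0, i.e. a z^2 + b z + c = 0 with a = -0.783, b = 0.165, c = 1.
Discriminant D = b^2 - 4ac = (0.165)^2 - 4*(-0.783)*1 = 0.027225 - (-3.132) = 3.159225.
D >= 0, so the roots are real: z = (-b +/- sqrt(D)) / (2a) = (-0.165 +/- 1.777421) / (-1.566).
  z_1 = (-0.165 + 1.777421) / (-1.566) = -1.0296,   |z_1| = 1.0296.
  z_2 = (-0.165 - 1.777421) / (-1.566) = 1.2404,   |z_2| = 1.2404.
Moduli of all roots: 1.0296, 1.2404.
All moduli strictly greater than 1? Yes.
Verdict: Invertible.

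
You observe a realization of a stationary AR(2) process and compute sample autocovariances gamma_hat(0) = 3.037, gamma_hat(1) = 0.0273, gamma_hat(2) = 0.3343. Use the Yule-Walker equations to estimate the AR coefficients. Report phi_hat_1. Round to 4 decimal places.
\hat\phi_{1} = 0.0080

The Yule-Walker equations for an AR(p) process read, in matrix form,
  Gamma_p phi = r_p,   with   (Gamma_p)_{ij} = gamma(|i - j|),
                       (r_p)_i = gamma(i),   i,j = 1..p.
Substitute the sample gammas (Toeplitz matrix and right-hand side of size 2):
  Gamma_p = [[3.037, 0.0273], [0.0273, 3.037]]
  r_p     = [0.0273, 0.3343]
Written out:
  3.037 phi_1 + 0.0273 phi_2 = 0.0273
  0.0273 phi_1 + 3.037 phi_2 = 0.3343
Solve by Cramer's rule:
  det = gamma(0)^2 - gamma(1)^2 = (3.037)^2 - (0.0273)^2 = 9.223369 - 0.00074529 = 9.22262371
  phi_hat_1 = [gamma(1) gamma(0) - gamma(1) gamma(2)] / det = [(0.0273)(3.037) - (0.0273)(0.3343)] / 9.22262371 = 0.07378371 / 9.22262371 = 0.008
  phi_hat_2 = [gamma(0) gamma(2) - gamma(1)^2] / det = [(3.037)(0.3343) - (0.0273)^2] / 9.22262371 = 1.01452381 / 9.22262371 = 0.11
So phi_hat = [0.0080, 0.1100].
Therefore phi_hat_1 = 0.0080.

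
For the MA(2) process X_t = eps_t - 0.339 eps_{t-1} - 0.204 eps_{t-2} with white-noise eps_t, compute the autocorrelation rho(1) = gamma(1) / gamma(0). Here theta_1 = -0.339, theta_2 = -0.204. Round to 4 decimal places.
\rho(1) = -0.2333

For an MA(q) process with theta_0 = 1, the autocovariance is
  gamma(k) = sigma^2 * sum_{i=0..q-k} theta_i * theta_{i+k},
and rho(k) = gamma(k) / gamma(0). Sigma^2 cancels.
  numerator   = (1)*(-0.339) + (-0.339)*(-0.204) = -0.269844.
  denominator = (1)^2 + (-0.339)^2 + (-0.204)^2 = 1.156537.
  rho(1) = -0.269844 / 1.156537 = -0.2333.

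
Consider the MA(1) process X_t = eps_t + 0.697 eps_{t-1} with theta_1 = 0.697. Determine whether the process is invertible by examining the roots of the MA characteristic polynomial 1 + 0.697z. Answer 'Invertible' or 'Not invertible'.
\text{Invertible}

The MA(q) characteristic polynomial is P(z) = 1 + 0.697z.
Invertibility requires all roots to lie outside the unit circle, i.e. |z| > 1 for every root.
This is linear in z: 1 + (0.697) z = 0  =>  z = -1/(0.697) = -1.43472,  |z| = 1.43472.
Moduli of all roots: 1.4347.
All moduli strictly greater than 1? Yes.
Verdict: Invertible.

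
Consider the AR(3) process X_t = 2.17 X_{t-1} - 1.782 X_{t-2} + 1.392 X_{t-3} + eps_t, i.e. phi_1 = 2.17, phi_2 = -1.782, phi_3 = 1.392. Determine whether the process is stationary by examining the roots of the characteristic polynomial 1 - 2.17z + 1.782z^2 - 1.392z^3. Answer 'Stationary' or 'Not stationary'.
\text{Not stationary}

The AR(p) characteristic polynomial is P(z) = 1 - 2.17z + 1.782z^2 - 1.392z^3.
Stationarity requires all roots to lie outside the unit circle, i.e. |z| > 1 for every root.
Degree 3: look for a simple real root z0 first, then factor out (1 - z/z0) and solve the remaining quadratic.
Testing z0 = 0.625: P(0.625) = 1 + (-2.17)(0.625) + (1.782)(0.625)^2 + (-1.392)(0.625)^3
  = 1 + (-1.35625) + (0.696094) + (-0.339844) = 0.  So z_0 = 0.625 is a root, |z_0| = 0.625.
Divide out the factor (1 - 1.6 z) = (1 - z/z0) (since 1/z0 = 1.6):
  P(z) = (1 - 1.6 z)(1 + (-0.57) z + (0.87) z^2)
  [check: z-coef -0.57 - (1.6) = -2.17; z^2-coef 0.87 - (1.6)(-0.57) = 1.782; z^3-coef -(1.6)(0.87) = -1.392.]
Remaining roots from the quadratic factor 1 + (-0.57) z + (0.87) z^2:
  Set 1 + (-0.57) z + (0.87) z^2 = 0, i.e. a z^2 + b z + c = 0 with a = 0.87, b = -0.57, c = 1.
  Discriminant D = b^2 - 4ac = (-0.57)^2 - 4*(0.87)*1 = 0.3249 - (3.48) = -3.1551.
  D < 0, so the roots are the complex-conjugate pair z = (-b +/- i sqrt(-D)) / (2a) = 0.3276 +/- 1.0208i.
  For a conjugate pair |z|^2 = z * conj(z) = (product of roots) = c/a = 1/(0.87) = 1.149425, so |z| = sqrt(1.149425) = 1.0721 for both roots.
Moduli of all roots: 0.6250, 1.0721, 1.0721.
All moduli strictly greater than 1? No.
Verdict: Not stationary.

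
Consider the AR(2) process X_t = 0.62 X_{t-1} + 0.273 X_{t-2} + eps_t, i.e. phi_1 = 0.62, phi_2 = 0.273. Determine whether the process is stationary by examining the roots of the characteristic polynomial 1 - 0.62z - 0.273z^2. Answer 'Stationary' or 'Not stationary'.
\text{Stationary}

The AR(p) characteristic polynomial is P(z) = 1 - 0.62z - 0.273z^2.
Stationarity requires all roots to lie outside the unit circle, i.e. |z| > 1 for every root.
Set 1 + (-0.62) z + (-0.273) z^2 = 0, i.e. a z^2 + b z + c = 0 with a = -0.273, b = -0.62, c = 1.
Discriminant D = b^2 - 4ac = (-0.62)^2 - 4*(-0.273)*1 = 0.3844 - (-1.092) = 1.4764.
D >= 0, so the roots are real: z = (-b +/- sqrt(D)) / (2a) = (0.62 +/- 1.215072) / (-0.546).
  z_1 = (0.62 + 1.215072) / (-0.546) = -3.3609,   |z_1| = 3.3609.
  z_2 = (0.62 - 1.215072) / (-0.546) = 1.0899,   |z_2| = 1.0899.
Moduli of all roots: 3.3609, 1.0899.
All moduli strictly greater than 1? Yes.
Verdict: Stationary.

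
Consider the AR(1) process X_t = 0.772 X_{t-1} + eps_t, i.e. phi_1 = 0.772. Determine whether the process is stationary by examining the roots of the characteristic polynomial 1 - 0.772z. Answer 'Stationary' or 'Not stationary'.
\text{Stationary}

The AR(p) characteristic polynomial is P(z) = 1 - 0.772z.
Stationarity requires all roots to lie outside the unit circle, i.e. |z| > 1 for every root.
This is linear in z: 1 + (-0.772) z = 0  =>  z = -1/(-0.772) = 1.295337,  |z| = 1.295337.
Moduli of all roots: 1.2953.
All moduli strictly greater than 1? Yes.
Verdict: Stationary.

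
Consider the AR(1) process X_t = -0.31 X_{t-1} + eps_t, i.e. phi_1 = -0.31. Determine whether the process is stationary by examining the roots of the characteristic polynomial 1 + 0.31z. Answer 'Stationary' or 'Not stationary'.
\text{Stationary}

The AR(p) characteristic polynomial is P(z) = 1 + 0.31z.
Stationarity requires all roots to lie outside the unit circle, i.e. |z| > 1 for every root.
This is linear in z: 1 + (0.31) z = 0  =>  z = -1/(0.31) = -3.225806,  |z| = 3.225806.
Moduli of all roots: 3.2258.
All moduli strictly greater than 1? Yes.
Verdict: Stationary.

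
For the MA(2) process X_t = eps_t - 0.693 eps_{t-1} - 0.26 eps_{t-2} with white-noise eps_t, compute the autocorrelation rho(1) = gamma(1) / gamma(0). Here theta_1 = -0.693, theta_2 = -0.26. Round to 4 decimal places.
\rho(1) = -0.3313

For an MA(q) process with theta_0 = 1, the autocovariance is
  gamma(k) = sigma^2 * sum_{i=0..q-k} theta_i * theta_{i+k},
and rho(k) = gamma(k) / gamma(0). Sigma^2 cancels.
  numerator   = (1)*(-0.693) + (-0.693)*(-0.26) = -0.51282.
  denominator = (1)^2 + (-0.693)^2 + (-0.26)^2 = 1.547849.
  rho(1) = -0.51282 / 1.547849 = -0.3313.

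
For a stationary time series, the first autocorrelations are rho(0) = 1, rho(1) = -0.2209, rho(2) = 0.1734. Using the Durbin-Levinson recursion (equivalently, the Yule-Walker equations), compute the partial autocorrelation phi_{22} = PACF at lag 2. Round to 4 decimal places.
\phi_{22} = 0.1310

The PACF at lag k is phi_{kk}, the last component of the solution
to the Yule-Walker system G_k phi = r_k where
  (G_k)_{ij} = rho(|i - j|), (r_k)_i = rho(i), i,j = 1..k.
Equivalently, Durbin-Levinson gives phi_{kk} iteratively:
  phi_{11} = rho(1)
  phi_{kk} = [rho(k) - sum_{j=1..k-1} phi_{k-1,j} rho(k-j)]
            / [1 - sum_{j=1..k-1} phi_{k-1,j} rho(j)],
  phi_{k,j} = phi_{k-1,j} - phi_{kk} phi_{k-1,k-j},  j = 1..k-1.
Step k = 1:
  phi_11 = rho(1) = -0.2209.
Step k = 2:
  phi_22 = [rho(2) - phi_11 rho(1)] / [1 - phi_11 rho(1)] = [0.1734 - (-0.2209)(-0.2209)] / [1 - (-0.2209)(-0.2209)]
         = 0.12460319 / 0.95120319 = 0.131.
Therefore phi_{22} = 0.1310.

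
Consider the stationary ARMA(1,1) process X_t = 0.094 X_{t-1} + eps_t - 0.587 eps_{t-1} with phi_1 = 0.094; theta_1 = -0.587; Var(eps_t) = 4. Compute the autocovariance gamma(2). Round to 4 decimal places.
\gamma(2) = -0.1767

Multiply the model equation by X_{t-k} and take expectations. With theta_0 = psi_0 = 1 and psi_j the MA(infinity) weights, this gives
  gamma(k) - sum_i phi_i gamma(k-i) = c_k,
  c_k = sigma^2 * sum_{j=k..q} theta_j psi_{j-k}   (c_k = 0 for k > q),
using gamma(-m) = gamma(m).
psi-weights needed (psi_j = theta_j + sum_i phi_i psi_{j-i}):
  psi_1 = theta_1 + phi_1 = -0.587 + (0.094) = -0.493
Right-hand sides:
  c_0 = sigma^2 (1 + theta_1 psi_1) = 4 * (1 + (-0.587)(-0.493)) = 4 * 1.289391 = 5.157564
  c_1 = sigma^2 theta_1 = 4 * (-0.587) = -2.348
  c_2 = 0
Equations for k = 0 and k = 1 (AR order 1):
  gamma(0) = phi_1 gamma(1) + c_0
  gamma(1) = phi_1 gamma(0) + c_1
Substituting the second into the first: gamma(0) (1 - phi_1^2) = c_0 + phi_1 c_1, so
  gamma(0) = (c_0 + phi_1 c_1) / (1 - phi_1^2) = (5.157564 + (0.094)(-2.348)) / (1 - (0.094)^2) = 4.936852 / 0.991164 = 4.980863.
  gamma(1) = phi_1 gamma(0) + c_1 = (0.094)(4.980863) + (-2.348) = -1.879799.
For k = 2 (> q): gamma(2) = phi_1 gamma(1) = (0.094)(-1.879799) = -0.176701.
Therefore gamma(2) = -0.1767 (to 4 decimal places).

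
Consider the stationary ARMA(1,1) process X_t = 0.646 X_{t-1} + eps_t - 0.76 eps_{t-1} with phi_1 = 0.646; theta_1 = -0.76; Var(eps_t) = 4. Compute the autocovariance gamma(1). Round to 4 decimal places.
\gamma(1) = -0.3984

Multiply the model equation by X_{t-k} and take expectations. With theta_0 = psi_0 = 1 and psi_j the MA(infinity) weights, this gives
  gamma(k) - sum_i phi_i gamma(k-i) = c_k,
  c_k = sigma^2 * sum_{j=k..q} theta_j psi_{j-k}   (c_k = 0 for k > q),
using gamma(-m) = gamma(m).
psi-weights needed (psi_j = theta_j + sum_i phi_i psi_{j-i}):
  psi_1 = theta_1 + phi_1 = -0.76 + (0.646) = -0.114
Right-hand sides:
  c_0 = sigma^2 (1 + theta_1 psi_1) = 4 * (1 + (-0.76)(-0.114)) = 4 * 1.08664 = 4.34656
  c_1 = sigma^2 theta_1 = 4 * (-0.76) = -3.04
  c_2 = 0
Equations for k = 0 and k = 1 (AR order 1):
  gamma(0) = phi_1 gamma(1) + c_0
  gamma(1) = phi_1 gamma(0) + c_1
Substituting the second into the first: gamma(0) (1 - phi_1^2) = c_0 + phi_1 c_1, so
  gamma(0) = (c_0 + phi_1 c_1) / (1 - phi_1^2) = (4.34656 + (0.646)(-3.04)) / (1 - (0.646)^2) = 2.38272 / 0.582684 = 4.089215.
  gamma(1) = phi_1 gamma(0) + c_1 = (0.646)(4.089215) + (-3.04) = -0.398367.
Therefore gamma(1) = -0.3984 (to 4 decimal places).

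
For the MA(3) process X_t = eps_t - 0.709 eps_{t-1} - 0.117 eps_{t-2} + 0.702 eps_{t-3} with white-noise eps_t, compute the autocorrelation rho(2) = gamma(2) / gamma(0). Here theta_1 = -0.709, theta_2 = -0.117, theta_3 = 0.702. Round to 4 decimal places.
\rho(2) = -0.3060

For an MA(q) process with theta_0 = 1, the autocovariance is
  gamma(k) = sigma^2 * sum_{i=0..q-k} theta_i * theta_{i+k},
and rho(k) = gamma(k) / gamma(0). Sigma^2 cancels.
  numerator   = (1)*(-0.117) + (-0.709)*(0.702) = -0.614718.
  denominator = (1)^2 + (-0.709)^2 + (-0.117)^2 + (0.702)^2 = 2.009174.
  rho(2) = -0.614718 / 2.009174 = -0.3060.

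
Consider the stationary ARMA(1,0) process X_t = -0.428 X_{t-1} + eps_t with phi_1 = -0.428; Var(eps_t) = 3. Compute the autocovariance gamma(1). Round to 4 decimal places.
\gamma(1) = -1.5720

Multiply the model equation by X_{t-k} and take expectations. With theta_0 = psi_0 = 1 and psi_j the MA(infinity) weights, this gives
  gamma(k) - sum_i phi_i gamma(k-i) = c_k,
  c_k = sigma^2 * sum_{j=k..q} theta_j psi_{j-k}   (c_k = 0 for k > q),
using gamma(-m) = gamma(m).
Pure AR (q = 0): c_0 = sigma^2 = 3, c_k = 0 for k >= 1.
Equations for k = 0 and k = 1 (AR order 1):
  gamma(0) = phi_1 gamma(1) + c_0
  gamma(1) = phi_1 gamma(0) + c_1
Substituting the second into the first: gamma(0) (1 - phi_1^2) = c_0 + phi_1 c_1, so
  gamma(0) = c_0 / (1 - phi_1^2) = 3 / (1 - (-0.428)^2) = 3 / 0.816816 = 3.672798.
  gamma(1) = phi_1 gamma(0) = (-0.428)(3.672798) = -1.571957.
Therefore gamma(1) = -1.5720 (to 4 decimal places).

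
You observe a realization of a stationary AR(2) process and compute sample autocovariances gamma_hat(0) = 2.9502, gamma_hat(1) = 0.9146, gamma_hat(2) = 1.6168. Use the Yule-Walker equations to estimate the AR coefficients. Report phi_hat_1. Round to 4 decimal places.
\hat\phi_{1} = 0.1550

The Yule-Walker equations for an AR(p) process read, in matrix form,
  Gamma_p phi = r_p,   with   (Gamma_p)_{ij} = gamma(|i - j|),
                       (r_p)_i = gamma(i),   i,j = 1..p.
Substitute the sample gammas (Toeplitz matrix and right-hand side of size 2):
  Gamma_p = [[2.9502, 0.9146], [0.9146, 2.9502]]
  r_p     = [0.9146, 1.6168]
Written out:
  2.9502 phi_1 + 0.9146 phi_2 = 0.9146
  0.9146 phi_1 + 2.9502 phi_2 = 1.6168
Solve by Cramer's rule:
  det = gamma(0)^2 - gamma(1)^2 = (2.9502)^2 - (0.9146)^2 = 8.70368004 - 0.83649316 = 7.86718688
  phi_hat_1 = [gamma(1) gamma(0) - gamma(1) gamma(2)] / det = [(0.9146)(2.9502) - (0.9146)(1.6168)] / 7.86718688 = 1.21952764 / 7.86718688 = 0.155
  phi_hat_2 = [gamma(0) gamma(2) - gamma(1)^2] / det = [(2.9502)(1.6168) - (0.9146)^2] / 7.86718688 = 3.9333902 / 7.86718688 = 0.5
So phi_hat = [0.1550, 0.5000].
Therefore phi_hat_1 = 0.1550.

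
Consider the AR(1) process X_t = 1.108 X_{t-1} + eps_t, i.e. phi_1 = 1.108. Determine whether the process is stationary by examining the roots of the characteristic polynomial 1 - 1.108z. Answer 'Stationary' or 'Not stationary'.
\text{Not stationary}

The AR(p) characteristic polynomial is P(z) = 1 - 1.108z.
Stationarity requires all roots to lie outside the unit circle, i.e. |z| > 1 for every root.
This is linear in z: 1 + (-1.108) z = 0  =>  z = -1/(-1.108) = 0.902527,  |z| = 0.902527.
Moduli of all roots: 0.9025.
All moduli strictly greater than 1? No.
Verdict: Not stationary.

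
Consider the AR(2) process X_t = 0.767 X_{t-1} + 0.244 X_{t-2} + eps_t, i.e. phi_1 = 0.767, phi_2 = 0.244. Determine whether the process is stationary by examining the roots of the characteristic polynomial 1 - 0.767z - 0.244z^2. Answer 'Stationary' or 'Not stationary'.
\text{Not stationary}

The AR(p) characteristic polynomial is P(z) = 1 - 0.767z - 0.244z^2.
Stationarity requires all roots to lie outside the unit circle, i.e. |z| > 1 for every root.
Set 1 + (-0.767) z + (-0.244) z^2 = 0, i.e. a z^2 + b z + c = 0 with a = -0.244, b = -0.767, c = 1.
Discriminant D = b^2 - 4ac = (-0.767)^2 - 4*(-0.244)*1 = 0.588289 - (-0.976) = 1.564289.
D >= 0, so the roots are real: z = (-b +/- sqrt(D)) / (2a) = (0.767 +/- 1.250715) / (-0.488).
  z_1 = (0.767 + 1.250715) / (-0.488) = -4.1347,   |z_1| = 4.1347.
  z_2 = (0.767 - 1.250715) / (-0.488) = 0.9912,   |z_2| = 0.9912.
Moduli of all roots: 4.1347, 0.9912.
All moduli strictly greater than 1? No.
Verdict: Not stationary.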